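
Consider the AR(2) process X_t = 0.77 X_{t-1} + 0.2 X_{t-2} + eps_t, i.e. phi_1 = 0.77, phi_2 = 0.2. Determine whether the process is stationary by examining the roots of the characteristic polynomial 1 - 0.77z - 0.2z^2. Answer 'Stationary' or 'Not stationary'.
\text{Stationary}

The AR(p) characteristic polynomial is P(z) = 1 - 0.77z - 0.2z^2.
Stationarity requires all roots to lie outside the unit circle, i.e. |z| > 1 for every root.
Set 1 + (-0.77) z + (-0.2) z^2 = 0, i.e. a z^2 + b z + c = 0 with a = -0.2, b = -0.77, c = 1.
Discriminant D = b^2 - 4ac = (-0.77)^2 - 4*(-0.2)*1 = 0.5929 - (-0.8) = 1.3929.
D >= 0, so the roots are real: z = (-b +/- sqrt(D)) / (2a) = (0.77 +/- 1.180212) / (-0.4).
  z_1 = (0.77 + 1.180212) / (-0.4) = -4.8755,   |z_1| = 4.8755.
  z_2 = (0.77 - 1.180212) / (-0.4) = 1.0255,   |z_2| = 1.0255.
Moduli of all roots: 4.8755, 1.0255.
All moduli strictly greater than 1? Yes.
Verdict: Stationary.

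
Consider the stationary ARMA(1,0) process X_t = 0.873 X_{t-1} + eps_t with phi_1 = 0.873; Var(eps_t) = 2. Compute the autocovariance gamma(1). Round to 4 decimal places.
\gamma(1) = 7.3401

Multiply the model equation by X_{t-k} and take expectations. With theta_0 = psi_0 = 1 and psi_j the MA(infinity) weights, this gives
  gamma(k) - sum_i phi_i gamma(k-i) = c_k,
  c_k = sigma^2 * sum_{j=k..q} theta_j psi_{j-k}   (c_k = 0 for k > q),
using gamma(-m) = gamma(m).
Pure AR (q = 0): c_0 = sigma^2 = 2, c_k = 0 for k >= 1.
Equations for k = 0 and k = 1 (AR order 1):
  gamma(0) = phi_1 gamma(1) + c_0
  gamma(1) = phi_1 gamma(0) + c_1
Substituting the second into the first: gamma(0) (1 - phi_1^2) = c_0 + phi_1 c_1, so
  gamma(0) = c_0 / (1 - phi_1^2) = 2 / (1 - (0.873)^2) = 2 / 0.237871 = 8.407919.
  gamma(1) = phi_1 gamma(0) = (0.873)(8.407919) = 7.340113.
Therefore gamma(1) = 7.3401 (to 4 decimal places).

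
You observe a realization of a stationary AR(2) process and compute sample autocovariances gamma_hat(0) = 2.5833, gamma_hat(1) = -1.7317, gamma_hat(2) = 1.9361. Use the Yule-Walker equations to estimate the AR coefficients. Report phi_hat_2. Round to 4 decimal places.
\hat\phi_{2} = 0.5450

The Yule-Walker equations for an AR(p) process read, in matrix form,
  Gamma_p phi = r_p,   with   (Gamma_p)_{ij} = gamma(|i - j|),
                       (r_p)_i = gamma(i),   i,j = 1..p.
Substitute the sample gammas (Toeplitz matrix and right-hand side of size 2):
  Gamma_p = [[2.5833, -1.7317], [-1.7317, 2.5833]]
  r_p     = [-1.7317, 1.9361]
Written out:
  2.5833 phi_1 - 1.7317 phi_2 = -1.7317
  -1.7317 phi_1 + 2.5833 phi_2 = 1.9361
Solve by Cramer's rule:
  det = gamma(0)^2 - gamma(1)^2 = (2.5833)^2 - (-1.7317)^2 = 6.67343889 - 2.99878489 = 3.674654
  phi_hat_1 = [gamma(1) gamma(0) - gamma(1) gamma(2)] / det = [(-1.7317)(2.5833) - (-1.7317)(1.9361)] / 3.674654 = -1.12075624 / 3.674654 = -0.305
  phi_hat_2 = [gamma(0) gamma(2) - gamma(1)^2] / det = [(2.5833)(1.9361) - (-1.7317)^2] / 3.674654 = 2.00274224 / 3.674654 = 0.545
So phi_hat = [-0.3050, 0.5450].
Therefore phi_hat_2 = 0.5450.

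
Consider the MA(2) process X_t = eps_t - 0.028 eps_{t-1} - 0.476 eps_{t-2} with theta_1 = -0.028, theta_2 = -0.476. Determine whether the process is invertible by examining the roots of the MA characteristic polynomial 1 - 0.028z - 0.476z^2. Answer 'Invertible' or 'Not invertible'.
\text{Invertible}

The MA(q) characteristic polynomial is P(z) = 1 - 0.028z - 0.476z^2.
Invertibility requires all roots to lie outside the unit circle, i.e. |z| > 1 for every root.
Set 1 + (-0.028) z + (-0.476) z^2 = 0, i.e. a z^2 + b z + c = 0 with a = -0.476, b = -0.028, c = 1.
Discriminant D = b^2 - 4ac = (-0.028)^2 - 4*(-0.476)*1 = 0.000784 - (-1.904) = 1.904784.
D >= 0, so the roots are real: z = (-b +/- sqrt(D)) / (2a) = (0.028 +/- 1.380139) / (-0.952).
  z_1 = (0.028 + 1.380139) / (-0.952) = -1.4791,   |z_1| = 1.4791.
  z_2 = (0.028 - 1.380139) / (-0.952) = 1.4203,   |z_2| = 1.4203.
Moduli of all roots: 1.4791, 1.4203.
All moduli strictly greater than 1? Yes.
Verdict: Invertible.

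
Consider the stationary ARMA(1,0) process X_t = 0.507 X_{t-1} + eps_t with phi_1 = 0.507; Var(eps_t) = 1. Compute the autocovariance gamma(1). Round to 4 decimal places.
\gamma(1) = 0.6824

Multiply the model equation by X_{t-k} and take expectations. With theta_0 = psi_0 = 1 and psi_j the MA(infinity) weights, this gives
  gamma(k) - sum_i phi_i gamma(k-i) = c_k,
  c_k = sigma^2 * sum_{j=k..q} theta_j psi_{j-k}   (c_k = 0 for k > q),
using gamma(-m) = gamma(m).
Pure AR (q = 0): c_0 = sigma^2 = 1, c_k = 0 for k >= 1.
Equations for k = 0 and k = 1 (AR order 1):
  gamma(0) = phi_1 gamma(1) + c_0
  gamma(1) = phi_1 gamma(0) + c_1
Substituting the second into the first: gamma(0) (1 - phi_1^2) = c_0 + phi_1 c_1, so
  gamma(0) = c_0 / (1 - phi_1^2) = 1 / (1 - (0.507)^2) = 1 / 0.742951 = 1.345984.
  gamma(1) = phi_1 gamma(0) = (0.507)(1.345984) = 0.682414.
Therefore gamma(1) = 0.6824 (to 4 decimal places).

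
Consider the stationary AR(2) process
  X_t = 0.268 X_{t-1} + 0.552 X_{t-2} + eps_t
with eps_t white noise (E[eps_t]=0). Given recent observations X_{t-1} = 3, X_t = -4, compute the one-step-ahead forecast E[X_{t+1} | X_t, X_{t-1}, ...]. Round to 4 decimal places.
E[X_{t+1} \mid \mathcal F_t] = 0.5840

For an AR(p) model X_t = c + sum_i phi_i X_{t-i} + eps_t, the
one-step-ahead conditional mean is
  E[X_{t+1} | X_t, ...] = c + sum_i phi_i X_{t+1-i}.
Substitute known values:
  E[X_{t+1} | ...] = (0.268) * (-4) + (0.552) * (3)
                   = 0.5840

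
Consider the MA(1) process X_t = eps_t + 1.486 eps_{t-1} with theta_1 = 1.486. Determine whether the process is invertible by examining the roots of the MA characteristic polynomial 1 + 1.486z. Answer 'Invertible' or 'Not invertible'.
\text{Not invertible}

The MA(q) characteristic polynomial is P(z) = 1 + 1.486z.
Invertibility requires all roots to lie outside the unit circle, i.e. |z| > 1 for every root.
This is linear in z: 1 + (1.486) z = 0  =>  z = -1/(1.486) = -0.672948,  |z| = 0.672948.
Moduli of all roots: 0.6729.
All moduli strictly greater than 1? No.
Verdict: Not invertible.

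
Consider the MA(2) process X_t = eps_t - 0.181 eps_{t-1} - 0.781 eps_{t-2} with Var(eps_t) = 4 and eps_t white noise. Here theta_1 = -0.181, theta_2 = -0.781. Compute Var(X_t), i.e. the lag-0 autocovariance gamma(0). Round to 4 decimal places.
\gamma(0) = 6.5709

For an MA(q) process X_t = eps_t + sum_i theta_i eps_{t-i} with
Var(eps_t) = sigma^2, the variance is
  gamma(0) = sigma^2 * (1 + sum_i theta_i^2).
  sum_i theta_i^2 = (-0.181)^2 + (-0.781)^2 = 0.032761 + 0.609961 = 0.642722.
  gamma(0) = 4 * (1 + 0.642722) = 4 * 1.642722 = 6.570888, which rounds to 6.5709.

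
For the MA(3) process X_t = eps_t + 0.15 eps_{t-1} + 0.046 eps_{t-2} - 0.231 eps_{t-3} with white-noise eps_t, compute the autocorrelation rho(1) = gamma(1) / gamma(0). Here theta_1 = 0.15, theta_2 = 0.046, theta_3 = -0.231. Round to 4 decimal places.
\rho(1) = 0.1357

For an MA(q) process with theta_0 = 1, the autocovariance is
  gamma(k) = sigma^2 * sum_{i=0..q-k} theta_i * theta_{i+k},
and rho(k) = gamma(k) / gamma(0). Sigma^2 cancels.
  numerator   = (1)*(0.15) + (0.15)*(0.046) + (0.046)*(-0.231) = 0.146274.
  denominator = (1)^2 + (0.15)^2 + (0.046)^2 + (-0.231)^2 = 1.077977.
  rho(1) = 0.146274 / 1.077977 = 0.1357.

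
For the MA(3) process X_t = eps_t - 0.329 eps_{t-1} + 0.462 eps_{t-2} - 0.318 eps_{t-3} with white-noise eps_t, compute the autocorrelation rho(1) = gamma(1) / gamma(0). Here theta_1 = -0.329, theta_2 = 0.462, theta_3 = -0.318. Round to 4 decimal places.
\rho(1) = -0.4413

For an MA(q) process with theta_0 = 1, the autocovariance is
  gamma(k) = sigma^2 * sum_{i=0..q-k} theta_i * theta_{i+k},
and rho(k) = gamma(k) / gamma(0). Sigma^2 cancels.
  numerator   = (1)*(-0.329) + (-0.329)*(0.462) + (0.462)*(-0.318) = -0.627914.
  denominator = (1)^2 + (-0.329)^2 + (0.462)^2 + (-0.318)^2 = 1.422809.
  rho(1) = -0.627914 / 1.422809 = -0.4413.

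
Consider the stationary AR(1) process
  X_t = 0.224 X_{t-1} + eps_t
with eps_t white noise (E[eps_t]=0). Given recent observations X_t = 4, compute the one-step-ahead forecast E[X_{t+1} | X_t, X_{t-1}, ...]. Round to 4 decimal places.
E[X_{t+1} \mid \mathcal F_t] = 0.8960

For an AR(p) model X_t = c + sum_i phi_i X_{t-i} + eps_t, the
one-step-ahead conditional mean is
  E[X_{t+1} | X_t, ...] = c + sum_i phi_i X_{t+1-i}.
Substitute known values:
  E[X_{t+1} | ...] = (0.224) * (4)
                   = 0.8960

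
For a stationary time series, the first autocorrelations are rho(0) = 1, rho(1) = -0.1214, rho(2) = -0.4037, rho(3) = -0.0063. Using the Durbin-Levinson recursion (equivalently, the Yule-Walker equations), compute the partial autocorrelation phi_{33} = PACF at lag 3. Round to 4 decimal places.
\phi_{33} = -0.1581

The PACF at lag k is phi_{kk}, the last component of the solution
to the Yule-Walker system G_k phi = r_k where
  (G_k)_{ij} = rho(|i - j|), (r_k)_i = rho(i), i,j = 1..k.
Equivalently, Durbin-Levinson gives phi_{kk} iteratively:
  phi_{11} = rho(1)
  phi_{kk} = [rho(k) - sum_{j=1..k-1} phi_{k-1,j} rho(k-j)]
            / [1 - sum_{j=1..k-1} phi_{k-1,j} rho(j)],
  phi_{k,j} = phi_{k-1,j} - phi_{kk} phi_{k-1,k-j},  j = 1..k-1.
Step k = 1:
  phi_11 = rho(1) = -0.1214.
Step k = 2:
  phi_22 = [rho(2) - phi_11 rho(1)] / [1 - phi_11 rho(1)] = [-0.4037 - (-0.1214)(-0.1214)] / [1 - (-0.1214)(-0.1214)]
         = -0.41843796 / 0.98526204 = -0.424697.
  Update: phi_21 = phi_11 - phi_22 phi_11 = -0.1214 - (-0.424697)(-0.1214) = -0.172958.
Step k = 3:
  phi_33 = [rho(3) - phi_21 rho(2) - phi_22 rho(1)] / [1 - phi_21 rho(1) - phi_22 rho(2)]
    numerator   = -0.0063 - (-0.172958)(-0.4037) - (-0.424697)(-0.1214) = -0.12768147
    denominator = 1 - (-0.172958)(-0.1214) - (-0.424697)(-0.4037) = 0.80755264
  phi_33 = -0.12768147 / 0.80755264 = -0.1581.
Therefore phi_{33} = -0.1581.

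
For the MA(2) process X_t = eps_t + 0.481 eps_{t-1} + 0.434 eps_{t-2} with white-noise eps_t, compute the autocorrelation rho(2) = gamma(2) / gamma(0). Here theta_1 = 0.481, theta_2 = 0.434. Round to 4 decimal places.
\rho(2) = 0.3057

For an MA(q) process with theta_0 = 1, the autocovariance is
  gamma(k) = sigma^2 * sum_{i=0..q-k} theta_i * theta_{i+k},
and rho(k) = gamma(k) / gamma(0). Sigma^2 cancels.
  numerator   = (1)*(0.434) = 0.434.
  denominator = (1)^2 + (0.481)^2 + (0.434)^2 = 1.419717.
  rho(2) = 0.434 / 1.419717 = 0.3057.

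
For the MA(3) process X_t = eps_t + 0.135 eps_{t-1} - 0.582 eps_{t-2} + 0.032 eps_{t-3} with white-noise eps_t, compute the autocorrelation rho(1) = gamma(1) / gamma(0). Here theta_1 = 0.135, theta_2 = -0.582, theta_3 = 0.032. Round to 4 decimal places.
\rho(1) = 0.0278

For an MA(q) process with theta_0 = 1, the autocovariance is
  gamma(k) = sigma^2 * sum_{i=0..q-k} theta_i * theta_{i+k},
and rho(k) = gamma(k) / gamma(0). Sigma^2 cancels.
  numerator   = (1)*(0.135) + (0.135)*(-0.582) + (-0.582)*(0.032) = 0.037806.
  denominator = (1)^2 + (0.135)^2 + (-0.582)^2 + (0.032)^2 = 1.357973.
  rho(1) = 0.037806 / 1.357973 = 0.0278.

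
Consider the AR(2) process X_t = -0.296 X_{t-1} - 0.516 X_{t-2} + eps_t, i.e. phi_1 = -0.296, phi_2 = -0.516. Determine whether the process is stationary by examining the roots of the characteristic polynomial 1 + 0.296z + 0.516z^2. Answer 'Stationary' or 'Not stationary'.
\text{Stationary}

The AR(p) characteristic polynomial is P(z) = 1 + 0.296z + 0.516z^2.
Stationarity requires all roots to lie outside the unit circle, i.e. |z| > 1 for every root.
Set 1 + (0.296) z + (0.516) z^2 = 0, i.e. a z^2 + b z + c = 0 with a = 0.516, b = 0.296, c = 1.
Discriminant D = b^2 - 4ac = (0.296)^2 - 4*(0.516)*1 = 0.087616 - (2.064) = -1.976384.
D < 0, so the roots are the complex-conjugate pair z = (-b +/- i sqrt(-D)) / (2a) = -0.2868 +/- 1.3622i.
For a conjugate pair |z|^2 = z * conj(z) = (product of roots) = c/a = 1/(0.516) = 1.937984, so |z| = sqrt(1.937984) = 1.3921 for both roots.
Moduli of all roots: 1.3921, 1.3921.
All moduli strictly greater than 1? Yes.
Verdict: Stationary.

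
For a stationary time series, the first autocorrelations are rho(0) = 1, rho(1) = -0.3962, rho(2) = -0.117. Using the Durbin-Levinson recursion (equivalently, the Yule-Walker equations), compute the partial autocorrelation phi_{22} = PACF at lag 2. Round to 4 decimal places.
\phi_{22} = -0.3250

The PACF at lag k is phi_{kk}, the last component of the solution
to the Yule-Walker system G_k phi = r_k where
  (G_k)_{ij} = rho(|i - j|), (r_k)_i = rho(i), i,j = 1..k.
Equivalently, Durbin-Levinson gives phi_{kk} iteratively:
  phi_{11} = rho(1)
  phi_{kk} = [rho(k) - sum_{j=1..k-1} phi_{k-1,j} rho(k-j)]
            / [1 - sum_{j=1..k-1} phi_{k-1,j} rho(j)],
  phi_{k,j} = phi_{k-1,j} - phi_{kk} phi_{k-1,k-j},  j = 1..k-1.
Step k = 1:
  phi_11 = rho(1) = -0.3962.
Step k = 2:
  phi_22 = [rho(2) - phi_11 rho(1)] / [1 - phi_11 rho(1)] = [-0.117 - (-0.3962)(-0.3962)] / [1 - (-0.3962)(-0.3962)]
         = -0.27397444 / 0.84302556 = -0.325.
Therefore phi_{22} = -0.3250.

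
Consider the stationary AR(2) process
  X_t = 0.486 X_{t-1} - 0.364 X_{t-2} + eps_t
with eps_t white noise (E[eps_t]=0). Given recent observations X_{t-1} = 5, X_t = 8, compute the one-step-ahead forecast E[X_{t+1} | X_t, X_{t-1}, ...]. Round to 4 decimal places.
E[X_{t+1} \mid \mathcal F_t] = 2.0680

For an AR(p) model X_t = c + sum_i phi_i X_{t-i} + eps_t, the
one-step-ahead conditional mean is
  E[X_{t+1} | X_t, ...] = c + sum_i phi_i X_{t+1-i}.
Substitute known values:
  E[X_{t+1} | ...] = (0.486) * (8) + (-0.364) * (5)
                   = 2.0680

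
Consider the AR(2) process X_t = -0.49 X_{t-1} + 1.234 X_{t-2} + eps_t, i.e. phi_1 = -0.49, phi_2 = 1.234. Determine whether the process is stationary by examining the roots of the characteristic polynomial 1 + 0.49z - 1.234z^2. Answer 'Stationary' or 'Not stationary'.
\text{Not stationary}

The AR(p) characteristic polynomial is P(z) = 1 + 0.49z - 1.234z^2.
Stationarity requires all roots to lie outside the unit circle, i.e. |z| > 1 for every root.
Set 1 + (0.49) z + (-1.234) z^2 = 0, i.e. a z^2 + b z + c = 0 with a = -1.234, b = 0.49, c = 1.
Discriminant D = b^2 - 4ac = (0.49)^2 - 4*(-1.234)*1 = 0.2401 - (-4.936) = 5.1761.
D >= 0, so the roots are real: z = (-b +/- sqrt(D)) / (2a) = (-0.49 +/- 2.275104) / (-2.468).
  z_1 = (-0.49 + 2.275104) / (-2.468) = -0.7233,   |z_1| = 0.7233.
  z_2 = (-0.49 - 2.275104) / (-2.468) = 1.1204,   |z_2| = 1.1204.
Moduli of all roots: 0.7233, 1.1204.
All moduli strictly greater than 1? No.
Verdict: Not stationary.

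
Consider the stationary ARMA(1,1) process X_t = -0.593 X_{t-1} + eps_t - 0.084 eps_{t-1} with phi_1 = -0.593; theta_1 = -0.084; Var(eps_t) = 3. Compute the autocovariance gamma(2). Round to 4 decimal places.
\gamma(2) = 1.9501

Multiply the model equation by X_{t-k} and take expectations. With theta_0 = psi_0 = 1 and psi_j the MA(infinity) weights, this gives
  gamma(k) - sum_i phi_i gamma(k-i) = c_k,
  c_k = sigma^2 * sum_{j=k..q} theta_j psi_{j-k}   (c_k = 0 for k > q),
using gamma(-m) = gamma(m).
psi-weights needed (psi_j = theta_j + sum_i phi_i psi_{j-i}):
  psi_1 = theta_1 + phi_1 = -0.084 + (-0.593) = -0.677
Right-hand sides:
  c_0 = sigma^2 (1 + theta_1 psi_1) = 3 * (1 + (-0.084)(-0.677)) = 3 * 1.056868 = 3.170604
  c_1 = sigma^2 theta_1 = 3 * (-0.084) = -0.252
  c_2 = 0
Equations for k = 0 and k = 1 (AR order 1):
  gamma(0) = phi_1 gamma(1) + c_0
  gamma(1) = phi_1 gamma(0) + c_1
Substituting the second into the first: gamma(0) (1 - phi_1^2) = c_0 + phi_1 c_1, so
  gamma(0) = (c_0 + phi_1 c_1) / (1 - phi_1^2) = (3.170604 + (-0.593)(-0.252)) / (1 - (-0.593)^2) = 3.32004 / 0.648351 = 5.120745.
  gamma(1) = phi_1 gamma(0) + c_1 = (-0.593)(5.120745) + (-0.252) = -3.288602.
For k = 2 (> q): gamma(2) = phi_1 gamma(1) = (-0.593)(-3.288602) = 1.950141.
Therefore gamma(2) = 1.9501 (to 4 decimal places).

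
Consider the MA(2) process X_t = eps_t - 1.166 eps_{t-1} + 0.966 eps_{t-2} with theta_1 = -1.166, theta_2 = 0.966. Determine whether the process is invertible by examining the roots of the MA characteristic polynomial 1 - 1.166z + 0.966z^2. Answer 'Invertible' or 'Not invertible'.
\text{Invertible}

The MA(q) characteristic polynomial is P(z) = 1 - 1.166z + 0.966z^2.
Invertibility requires all roots to lie outside the unit circle, i.e. |z| > 1 for every root.
Set 1 + (-1.166) z + (0.966) z^2 = 0, i.e. a z^2 + b z + c = 0 with a = 0.966, b = -1.166, c = 1.
Discriminant D = b^2 - 4ac = (-1.166)^2 - 4*(0.966)*1 = 1.359556 - (3.864) = -2.504444.
D < 0, so the roots are the complex-conjugate pair z = (-b +/- i sqrt(-D)) / (2a) = 0.6035 +/- 0.8191i.
For a conjugate pair |z|^2 = z * conj(z) = (product of roots) = c/a = 1/(0.966) = 1.035197, so |z| = sqrt(1.035197) = 1.0174 for both roots.
Moduli of all roots: 1.0174, 1.0174.
All moduli strictly greater than 1? Yes.
Verdict: Invertible.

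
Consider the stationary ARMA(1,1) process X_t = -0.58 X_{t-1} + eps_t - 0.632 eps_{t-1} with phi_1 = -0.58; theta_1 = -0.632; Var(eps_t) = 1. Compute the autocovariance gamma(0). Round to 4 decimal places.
\gamma(0) = 3.2136

Multiply the model equation by X_{t-k} and take expectations. With theta_0 = psi_0 = 1 and psi_j the MA(infinity) weights, this gives
  gamma(k) - sum_i phi_i gamma(k-i) = c_k,
  c_k = sigma^2 * sum_{j=k..q} theta_j psi_{j-k}   (c_k = 0 for k > q),
using gamma(-m) = gamma(m).
psi-weights needed (psi_j = theta_j + sum_i phi_i psi_{j-i}):
  psi_1 = theta_1 + phi_1 = -0.632 + (-0.58) = -1.212
Right-hand sides:
  c_0 = sigma^2 (1 + theta_1 psi_1) = 1 * (1 + (-0.632)(-1.212)) = 1 * 1.765984 = 1.765984
  c_1 = sigma^2 theta_1 = 1 * (-0.632) = -0.632
  c_2 = 0
Equations for k = 0 and k = 1 (AR order 1):
  gamma(0) = phi_1 gamma(1) + c_0
  gamma(1) = phi_1 gamma(0) + c_1
Substituting the second into the first: gamma(0) (1 - phi_1^2) = c_0 + phi_1 c_1, so
  gamma(0) = (c_0 + phi_1 c_1) / (1 - phi_1^2) = (1.765984 + (-0.58)(-0.632)) / (1 - (-0.58)^2) = 2.132544 / 0.6636 = 3.213599.
Therefore gamma(0) = 3.2136 (to 4 decimal places).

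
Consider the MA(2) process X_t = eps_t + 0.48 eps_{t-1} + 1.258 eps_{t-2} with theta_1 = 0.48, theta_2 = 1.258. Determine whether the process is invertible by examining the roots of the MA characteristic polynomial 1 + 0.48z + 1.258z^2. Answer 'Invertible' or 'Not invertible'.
\text{Not invertible}

The MA(q) characteristic polynomial is P(z) = 1 + 0.48z + 1.258z^2.
Invertibility requires all roots to lie outside the unit circle, i.e. |z| > 1 for every root.
Set 1 + (0.48) z + (1.258) z^2 = 0, i.e. a z^2 + b z + c = 0 with a = 1.258, b = 0.48, c = 1.
Discriminant D = b^2 - 4ac = (0.48)^2 - 4*(1.258)*1 = 0.2304 - (5.032) = -4.8016.
D < 0, so the roots are the complex-conjugate pair z = (-b +/- i sqrt(-D)) / (2a) = -0.1908 +/- 0.8709i.
For a conjugate pair |z|^2 = z * conj(z) = (product of roots) = c/a = 1/(1.258) = 0.794913, so |z| = sqrt(0.794913) = 0.8916 for both roots.
Moduli of all roots: 0.8916, 0.8916.
All moduli strictly greater than 1? No.
Verdict: Not invertible.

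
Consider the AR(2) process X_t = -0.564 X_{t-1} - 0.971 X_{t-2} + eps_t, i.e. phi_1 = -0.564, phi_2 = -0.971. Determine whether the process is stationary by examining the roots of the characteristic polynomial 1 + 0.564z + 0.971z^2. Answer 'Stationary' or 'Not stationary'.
\text{Stationary}

The AR(p) characteristic polynomial is P(z) = 1 + 0.564z + 0.971z^2.
Stationarity requires all roots to lie outside the unit circle, i.e. |z| > 1 for every root.
Set 1 + (0.564) z + (0.971) z^2 = 0, i.e. a z^2 + b z + c = 0 with a = 0.971, b = 0.564, c = 1.
Discriminant D = b^2 - 4ac = (0.564)^2 - 4*(0.971)*1 = 0.318096 - (3.884) = -3.565904.
D < 0, so the roots are the complex-conjugate pair z = (-b +/- i sqrt(-D)) / (2a) = -0.2904 +/- 0.9724i.
For a conjugate pair |z|^2 = z * conj(z) = (product of roots) = c/a = 1/(0.971) = 1.029866, so |z| = sqrt(1.029866) = 1.0148 for both roots.
Moduli of all roots: 1.0148, 1.0148.
All moduli strictly greater than 1? Yes.
Verdict: Stationary.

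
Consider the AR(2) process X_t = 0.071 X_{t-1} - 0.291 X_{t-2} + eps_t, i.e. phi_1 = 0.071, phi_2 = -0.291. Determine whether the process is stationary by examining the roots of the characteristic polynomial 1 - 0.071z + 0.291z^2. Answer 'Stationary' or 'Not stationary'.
\text{Stationary}

The AR(p) characteristic polynomial is P(z) = 1 - 0.071z + 0.291z^2.
Stationarity requires all roots to lie outside the unit circle, i.e. |z| > 1 for every root.
Set 1 + (-0.071) z + (0.291) z^2 = 0, i.e. a z^2 + b z + c = 0 with a = 0.291, b = -0.071, c = 1.
Discriminant D = b^2 - 4ac = (-0.071)^2 - 4*(0.291)*1 = 0.005041 - (1.164) = -1.158959.
D < 0, so the roots are the complex-conjugate pair z = (-b +/- i sqrt(-D)) / (2a) = 0.122 +/- 1.8497i.
For a conjugate pair |z|^2 = z * conj(z) = (product of roots) = c/a = 1/(0.291) = 3.436426, so |z| = sqrt(3.436426) = 1.8538 for both roots.
Moduli of all roots: 1.8538, 1.8538.
All moduli strictly greater than 1? Yes.
Verdict: Stationary.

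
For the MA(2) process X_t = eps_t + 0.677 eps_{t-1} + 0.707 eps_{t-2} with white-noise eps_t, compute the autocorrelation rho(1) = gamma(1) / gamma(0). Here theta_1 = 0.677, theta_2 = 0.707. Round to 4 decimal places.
\rho(1) = 0.5902

For an MA(q) process with theta_0 = 1, the autocovariance is
  gamma(k) = sigma^2 * sum_{i=0..q-k} theta_i * theta_{i+k},
and rho(k) = gamma(k) / gamma(0). Sigma^2 cancels.
  numerator   = (1)*(0.677) + (0.677)*(0.707) = 1.155639.
  denominator = (1)^2 + (0.677)^2 + (0.707)^2 = 1.958178.
  rho(1) = 1.155639 / 1.958178 = 0.5902.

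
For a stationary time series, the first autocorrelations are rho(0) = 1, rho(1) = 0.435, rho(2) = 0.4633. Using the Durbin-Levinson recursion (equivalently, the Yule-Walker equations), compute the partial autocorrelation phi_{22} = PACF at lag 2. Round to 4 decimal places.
\phi_{22} = 0.3380

The PACF at lag k is phi_{kk}, the last component of the solution
to the Yule-Walker system G_k phi = r_k where
  (G_k)_{ij} = rho(|i - j|), (r_k)_i = rho(i), i,j = 1..k.
Equivalently, Durbin-Levinson gives phi_{kk} iteratively:
  phi_{11} = rho(1)
  phi_{kk} = [rho(k) - sum_{j=1..k-1} phi_{k-1,j} rho(k-j)]
            / [1 - sum_{j=1..k-1} phi_{k-1,j} rho(j)],
  phi_{k,j} = phi_{k-1,j} - phi_{kk} phi_{k-1,k-j},  j = 1..k-1.
Step k = 1:
  phi_11 = rho(1) = 0.435.
Step k = 2:
  phi_22 = [rho(2) - phi_11 rho(1)] / [1 - phi_11 rho(1)] = [0.4633 - (0.435)(0.435)] / [1 - (0.435)(0.435)]
         = 0.274075 / 0.810775 = 0.338.
Therefore phi_{22} = 0.3380.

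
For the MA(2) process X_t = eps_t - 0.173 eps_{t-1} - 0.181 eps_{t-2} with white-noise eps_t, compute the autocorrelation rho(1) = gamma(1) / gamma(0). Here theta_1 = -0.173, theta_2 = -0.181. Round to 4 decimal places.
\rho(1) = -0.1333

For an MA(q) process with theta_0 = 1, the autocovariance is
  gamma(k) = sigma^2 * sum_{i=0..q-k} theta_i * theta_{i+k},
and rho(k) = gamma(k) / gamma(0). Sigma^2 cancels.
  numerator   = (1)*(-0.173) + (-0.173)*(-0.181) = -0.141687.
  denominator = (1)^2 + (-0.173)^2 + (-0.181)^2 = 1.06269.
  rho(1) = -0.141687 / 1.06269 = -0.1333.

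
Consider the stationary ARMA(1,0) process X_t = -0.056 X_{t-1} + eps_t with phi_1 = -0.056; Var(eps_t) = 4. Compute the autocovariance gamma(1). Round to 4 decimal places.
\gamma(1) = -0.2247

Multiply the model equation by X_{t-k} and take expectations. With theta_0 = psi_0 = 1 and psi_j the MA(infinity) weights, this gives
  gamma(k) - sum_i phi_i gamma(k-i) = c_k,
  c_k = sigma^2 * sum_{j=k..q} theta_j psi_{j-k}   (c_k = 0 for k > q),
using gamma(-m) = gamma(m).
Pure AR (q = 0): c_0 = sigma^2 = 4, c_k = 0 for k >= 1.
Equations for k = 0 and k = 1 (AR order 1):
  gamma(0) = phi_1 gamma(1) + c_0
  gamma(1) = phi_1 gamma(0) + c_1
Substituting the second into the first: gamma(0) (1 - phi_1^2) = c_0 + phi_1 c_1, so
  gamma(0) = c_0 / (1 - phi_1^2) = 4 / (1 - (-0.056)^2) = 4 / 0.996864 = 4.012583.
  gamma(1) = phi_1 gamma(0) = (-0.056)(4.012583) = -0.224705.
Therefore gamma(1) = -0.2247 (to 4 decimal places).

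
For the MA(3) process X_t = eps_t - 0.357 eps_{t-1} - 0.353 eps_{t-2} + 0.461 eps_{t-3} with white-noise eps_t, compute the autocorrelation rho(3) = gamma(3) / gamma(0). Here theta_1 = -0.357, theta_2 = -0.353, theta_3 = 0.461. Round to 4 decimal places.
\rho(3) = 0.3148

For an MA(q) process with theta_0 = 1, the autocovariance is
  gamma(k) = sigma^2 * sum_{i=0..q-k} theta_i * theta_{i+k},
and rho(k) = gamma(k) / gamma(0). Sigma^2 cancels.
  numerator   = (1)*(0.461) = 0.461.
  denominator = (1)^2 + (-0.357)^2 + (-0.353)^2 + (0.461)^2 = 1.464579.
  rho(3) = 0.461 / 1.464579 = 0.3148.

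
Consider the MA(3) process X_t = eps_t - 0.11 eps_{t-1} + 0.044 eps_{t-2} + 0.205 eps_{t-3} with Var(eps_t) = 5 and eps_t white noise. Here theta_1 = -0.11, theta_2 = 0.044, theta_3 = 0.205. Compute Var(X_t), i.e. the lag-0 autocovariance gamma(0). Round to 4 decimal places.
\gamma(0) = 5.2803

For an MA(q) process X_t = eps_t + sum_i theta_i eps_{t-i} with
Var(eps_t) = sigma^2, the variance is
  gamma(0) = sigma^2 * (1 + sum_i theta_i^2).
  sum_i theta_i^2 = (-0.11)^2 + (0.044)^2 + (0.205)^2 = 0.0121 + 0.001936 + 0.042025 = 0.056061.
  gamma(0) = 5 * (1 + 0.056061) = 5 * 1.056061 = 5.280305, which rounds to 5.2803.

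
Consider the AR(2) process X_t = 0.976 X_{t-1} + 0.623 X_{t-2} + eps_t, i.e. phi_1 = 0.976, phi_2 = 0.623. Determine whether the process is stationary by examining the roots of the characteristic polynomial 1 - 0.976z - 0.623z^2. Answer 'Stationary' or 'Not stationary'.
\text{Not stationary}

The AR(p) characteristic polynomial is P(z) = 1 - 0.976z - 0.623z^2.
Stationarity requires all roots to lie outside the unit circle, i.e. |z| > 1 for every root.
Set 1 + (-0.976) z + (-0.623) z^2 = 0, i.e. a z^2 + b z + c = 0 with a = -0.623, b = -0.976, c = 1.
Discriminant D = b^2 - 4ac = (-0.976)^2 - 4*(-0.623)*1 = 0.952576 - (-2.492) = 3.444576.
D >= 0, so the roots are real: z = (-b +/- sqrt(D)) / (2a) = (0.976 +/- 1.855957) / (-1.246).
  z_1 = (0.976 + 1.855957) / (-1.246) = -2.2728,   |z_1| = 2.2728.
  z_2 = (0.976 - 1.855957) / (-1.246) = 0.7062,   |z_2| = 0.7062.
Moduli of all roots: 2.2728, 0.7062.
All moduli strictly greater than 1? No.
Verdict: Not stationary.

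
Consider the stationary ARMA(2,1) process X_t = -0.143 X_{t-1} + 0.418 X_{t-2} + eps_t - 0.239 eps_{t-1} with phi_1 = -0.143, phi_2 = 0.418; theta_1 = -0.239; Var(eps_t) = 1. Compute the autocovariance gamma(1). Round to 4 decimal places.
\gamma(1) = -0.7828

Multiply the model equation by X_{t-k} and take expectations. With theta_0 = psi_0 = 1 and psi_j the MA(infinity) weights, this gives
  gamma(k) - sum_i phi_i gamma(k-i) = c_k,
  c_k = sigma^2 * sum_{j=k..q} theta_j psi_{j-k}   (c_k = 0 for k > q),
using gamma(-m) = gamma(m).
psi-weights needed (psi_j = theta_j + sum_i phi_i psi_{j-i}):
  psi_1 = theta_1 + phi_1 = -0.239 + (-0.143) = -0.382
Right-hand sides:
  c_0 = sigma^2 (1 + theta_1 psi_1) = 1 * (1 + (-0.239)(-0.382)) = 1 * 1.091298 = 1.091298
  c_1 = sigma^2 theta_1 = 1 * (-0.239) = -0.239
  c_2 = 0
Equations for k = 0, 1, 2 (AR order 2, c_2 = 0):
  (E0) gamma(0) = phi_1 gamma(1) + phi_2 gamma(2) + c_0
  (E1) gamma(1) = phi_1 gamma(0) + phi_2 gamma(1) + c_1
  (E2) gamma(2) = phi_1 gamma(1) + phi_2 gamma(0)
From (E1): gamma(1) = A gamma(0) + B with
  A = phi_1 / (1 - phi_2) = -0.143 / 0.582 = -0.245704,   B = c_1 / (1 - phi_2) = -0.239 / 0.582 = -0.410653.
Insert (E2) into (E0): gamma(0) (1 - phi_2^2) = phi_1 (1 + phi_2) gamma(1) + c_0.
  phi_1 (1 + phi_2) = (-0.143)(1.418) = -0.202774,   1 - phi_2^2 = 0.825276.
Replace gamma(1) by A gamma(0) + B and collect gamma(0):
  gamma(0) [0.825276 - (-0.202774)(-0.245704)] = (-0.202774)(-0.410653) + 1.091298
  gamma(0) * 0.775454 = 1.174568
  gamma(0) = 1.174568 / 0.775454 = 1.514685.
  gamma(1) = A gamma(0) + B = (-0.245704)(1.514685) + (-0.410653) = -0.782818.
Therefore gamma(1) = -0.7828 (to 4 decimal places).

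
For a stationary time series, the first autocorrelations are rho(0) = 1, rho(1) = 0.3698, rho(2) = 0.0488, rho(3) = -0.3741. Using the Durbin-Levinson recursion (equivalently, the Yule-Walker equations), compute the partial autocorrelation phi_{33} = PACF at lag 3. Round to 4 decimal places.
\phi_{33} = -0.4171

The PACF at lag k is phi_{kk}, the last component of the solution
to the Yule-Walker system G_k phi = r_k where
  (G_k)_{ij} = rho(|i - j|), (r_k)_i = rho(i), i,j = 1..k.
Equivalently, Durbin-Levinson gives phi_{kk} iteratively:
  phi_{11} = rho(1)
  phi_{kk} = [rho(k) - sum_{j=1..k-1} phi_{k-1,j} rho(k-j)]
            / [1 - sum_{j=1..k-1} phi_{k-1,j} rho(j)],
  phi_{k,j} = phi_{k-1,j} - phi_{kk} phi_{k-1,k-j},  j = 1..k-1.
Step k = 1:
  phi_11 = rho(1) = 0.3698.
Step k = 2:
  phi_22 = [rho(2) - phi_11 rho(1)] / [1 - phi_11 rho(1)] = [0.0488 - (0.3698)(0.3698)] / [1 - (0.3698)(0.3698)]
         = -0.08795204 / 0.86324796 = -0.101885.
  Update: phi_21 = phi_11 - phi_22 phi_11 = 0.3698 - (-0.101885)(0.3698) = 0.407477.
Step k = 3:
  phi_33 = [rho(3) - phi_21 rho(2) - phi_22 rho(1)] / [1 - phi_21 rho(1) - phi_22 rho(2)]
    numerator   = -0.3741 - (0.407477)(0.0488) - (-0.101885)(0.3698) = -0.3563078
    denominator = 1 - (0.407477)(0.3698) - (-0.101885)(0.0488) = 0.85428696
  phi_33 = -0.3563078 / 0.85428696 = -0.4171.
Therefore phi_{33} = -0.4171.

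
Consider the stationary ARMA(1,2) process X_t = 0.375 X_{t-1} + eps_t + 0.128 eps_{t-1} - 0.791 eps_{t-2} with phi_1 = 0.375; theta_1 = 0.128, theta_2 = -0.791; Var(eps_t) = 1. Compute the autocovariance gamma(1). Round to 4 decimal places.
\gamma(1) = 0.3583

Multiply the model equation by X_{t-k} and take expectations. With theta_0 = psi_0 = 1 and psi_j the MA(infinity) weights, this gives
  gamma(k) - sum_i phi_i gamma(k-i) = c_k,
  c_k = sigma^2 * sum_{j=k..q} theta_j psi_{j-k}   (c_k = 0 for k > q),
using gamma(-m) = gamma(m).
psi-weights needed (psi_j = theta_j + sum_i phi_i psi_{j-i}):
  psi_1 = theta_1 + phi_1 = 0.128 + (0.375) = 0.503
  psi_2 = theta_2 + phi_1 psi_1 = -0.791 + (0.375)(0.503) = -0.602375
Right-hand sides:
  c_0 = sigma^2 (1 + theta_1 psi_1 + theta_2 psi_2) = 1 * (1 + (0.128)(0.503) + (-0.791)(-0.602375)) = 1 * 1.540863 = 1.540863
  c_1 = sigma^2 (theta_1 + theta_2 psi_1) = 1 * (0.128 + (-0.791)(0.503)) = -0.269873
  c_2 = sigma^2 theta_2 = 1 * (-0.791) = -0.791
Equations for k = 0 and k = 1 (AR order 1):
  gamma(0) = phi_1 gamma(1) + c_0
  gamma(1) = phi_1 gamma(0) + c_1
Substituting the second into the first: gamma(0) (1 - phi_1^2) = c_0 + phi_1 c_1, so
  gamma(0) = (c_0 + phi_1 c_1) / (1 - phi_1^2) = (1.540863 + (0.375)(-0.269873)) / (1 - (0.375)^2) = 1.43966 / 0.859375 = 1.675241.
  gamma(1) = phi_1 gamma(0) + c_1 = (0.375)(1.675241) + (-0.269873) = 0.358342.
Therefore gamma(1) = 0.3583 (to 4 decimal places).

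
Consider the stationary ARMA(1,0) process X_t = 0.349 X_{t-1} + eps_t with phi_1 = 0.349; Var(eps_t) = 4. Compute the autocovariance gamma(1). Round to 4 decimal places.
\gamma(1) = 1.5896

Multiply the model equation by X_{t-k} and take expectations. With theta_0 = psi_0 = 1 and psi_j the MA(infinity) weights, this gives
  gamma(k) - sum_i phi_i gamma(k-i) = c_k,
  c_k = sigma^2 * sum_{j=k..q} theta_j psi_{j-k}   (c_k = 0 for k > q),
using gamma(-m) = gamma(m).
Pure AR (q = 0): c_0 = sigma^2 = 4, c_k = 0 for k >= 1.
Equations for k = 0 and k = 1 (AR order 1):
  gamma(0) = phi_1 gamma(1) + c_0
  gamma(1) = phi_1 gamma(0) + c_1
Substituting the second into the first: gamma(0) (1 - phi_1^2) = c_0 + phi_1 c_1, so
  gamma(0) = c_0 / (1 - phi_1^2) = 4 / (1 - (0.349)^2) = 4 / 0.878199 = 4.554776.
  gamma(1) = phi_1 gamma(0) = (0.349)(4.554776) = 1.589617.
Therefore gamma(1) = 1.5896 (to 4 decimal places).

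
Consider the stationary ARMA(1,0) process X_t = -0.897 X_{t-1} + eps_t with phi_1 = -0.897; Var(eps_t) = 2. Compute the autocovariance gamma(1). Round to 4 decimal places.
\gamma(1) = -9.1816

Multiply the model equation by X_{t-k} and take expectations. With theta_0 = psi_0 = 1 and psi_j the MA(infinity) weights, this gives
  gamma(k) - sum_i phi_i gamma(k-i) = c_k,
  c_k = sigma^2 * sum_{j=k..q} theta_j psi_{j-k}   (c_k = 0 for k > q),
using gamma(-m) = gamma(m).
Pure AR (q = 0): c_0 = sigma^2 = 2, c_k = 0 for k >= 1.
Equations for k = 0 and k = 1 (AR order 1):
  gamma(0) = phi_1 gamma(1) + c_0
  gamma(1) = phi_1 gamma(0) + c_1
Substituting the second into the first: gamma(0) (1 - phi_1^2) = c_0 + phi_1 c_1, so
  gamma(0) = c_0 / (1 - phi_1^2) = 2 / (1 - (-0.897)^2) = 2 / 0.195391 = 10.235886.
  gamma(1) = phi_1 gamma(0) = (-0.897)(10.235886) = -9.18159.
Therefore gamma(1) = -9.1816 (to 4 decimal places).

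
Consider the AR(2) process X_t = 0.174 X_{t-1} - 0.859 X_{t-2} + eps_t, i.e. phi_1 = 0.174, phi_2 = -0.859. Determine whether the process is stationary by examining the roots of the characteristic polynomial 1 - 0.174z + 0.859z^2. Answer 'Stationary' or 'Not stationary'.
\text{Stationary}

The AR(p) characteristic polynomial is P(z) = 1 - 0.174z + 0.859z^2.
Stationarity requires all roots to lie outside the unit circle, i.e. |z| > 1 for every root.
Set 1 + (-0.174) z + (0.859) z^2 = 0, i.e. a z^2 + b z + c = 0 with a = 0.859, b = -0.174, c = 1.
Discriminant D = b^2 - 4ac = (-0.174)^2 - 4*(0.859)*1 = 0.030276 - (3.436) = -3.405724.
D < 0, so the roots are the complex-conjugate pair z = (-b +/- i sqrt(-D)) / (2a) = 0.1013 +/- 1.0742i.
For a conjugate pair |z|^2 = z * conj(z) = (product of roots) = c/a = 1/(0.859) = 1.164144, so |z| = sqrt(1.164144) = 1.079 for both roots.
Moduli of all roots: 1.0790, 1.0790.
All moduli strictly greater than 1? Yes.
Verdict: Stationary.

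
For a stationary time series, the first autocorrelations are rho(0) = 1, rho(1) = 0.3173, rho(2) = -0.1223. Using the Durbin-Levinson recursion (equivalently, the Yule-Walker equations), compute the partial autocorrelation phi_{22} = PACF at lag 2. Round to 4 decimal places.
\phi_{22} = -0.2479

The PACF at lag k is phi_{kk}, the last component of the solution
to the Yule-Walker system G_k phi = r_k where
  (G_k)_{ij} = rho(|i - j|), (r_k)_i = rho(i), i,j = 1..k.
Equivalently, Durbin-Levinson gives phi_{kk} iteratively:
  phi_{11} = rho(1)
  phi_{kk} = [rho(k) - sum_{j=1..k-1} phi_{k-1,j} rho(k-j)]
            / [1 - sum_{j=1..k-1} phi_{k-1,j} rho(j)],
  phi_{k,j} = phi_{k-1,j} - phi_{kk} phi_{k-1,k-j},  j = 1..k-1.
Step k = 1:
  phi_11 = rho(1) = 0.3173.
Step k = 2:
  phi_22 = [rho(2) - phi_11 rho(1)] / [1 - phi_11 rho(1)] = [-0.1223 - (0.3173)(0.3173)] / [1 - (0.3173)(0.3173)]
         = -0.22297929 / 0.89932071 = -0.2479.
Therefore phi_{22} = -0.2479.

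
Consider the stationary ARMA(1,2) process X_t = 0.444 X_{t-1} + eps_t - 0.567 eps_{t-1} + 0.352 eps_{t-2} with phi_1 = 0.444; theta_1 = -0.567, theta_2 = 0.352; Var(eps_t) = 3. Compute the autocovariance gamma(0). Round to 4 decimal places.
\gamma(0) = 3.3759

Multiply the model equation by X_{t-k} and take expectations. With theta_0 = psi_0 = 1 and psi_j the MA(infinity) weights, this gives
  gamma(k) - sum_i phi_i gamma(k-i) = c_k,
  c_k = sigma^2 * sum_{j=k..q} theta_j psi_{j-k}   (c_k = 0 for k > q),
using gamma(-m) = gamma(m).
psi-weights needed (psi_j = theta_j + sum_i phi_i psi_{j-i}):
  psi_1 = theta_1 + phi_1 = -0.567 + (0.444) = -0.123
  psi_2 = theta_2 + phi_1 psi_1 = 0.352 + (0.444)(-0.123) = 0.297388
Right-hand sides:
  c_0 = sigma^2 (1 + theta_1 psi_1 + theta_2 psi_2) = 3 * (1 + (-0.567)(-0.123) + (0.352)(0.297388)) = 3 * 1.174422 = 3.523265
  c_1 = sigma^2 (theta_1 + theta_2 psi_1) = 3 * (-0.567 + (0.352)(-0.123)) = -1.830888
  c_2 = sigma^2 theta_2 = 3 * (0.352) = 1.056
Equations for k = 0 and k = 1 (AR order 1):
  gamma(0) = phi_1 gamma(1) + c_0
  gamma(1) = phi_1 gamma(0) + c_1
Substituting the second into the first: gamma(0) (1 - phi_1^2) = c_0 + phi_1 c_1, so
  gamma(0) = (c_0 + phi_1 c_1) / (1 - phi_1^2) = (3.523265 + (0.444)(-1.830888)) / (1 - (0.444)^2) = 2.71035 / 0.802864 = 3.375853.
Therefore gamma(0) = 3.3759 (to 4 decimal places).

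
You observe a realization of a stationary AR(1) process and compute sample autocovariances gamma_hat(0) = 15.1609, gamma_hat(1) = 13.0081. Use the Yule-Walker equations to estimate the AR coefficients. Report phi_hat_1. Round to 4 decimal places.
\hat\phi_{1} = 0.8580

The Yule-Walker equations for an AR(p) process read, in matrix form,
  Gamma_p phi = r_p,   with   (Gamma_p)_{ij} = gamma(|i - j|),
                       (r_p)_i = gamma(i),   i,j = 1..p.
Substitute the sample gammas (Toeplitz matrix and right-hand side of size 1):
  Gamma_p = [[15.1609]]
  r_p     = [13.0081]
With p = 1 this is the single equation gamma(0) phi_1 = gamma(1):
  phi_hat_1 = gamma(1) / gamma(0) = 13.0081 / 15.1609 = 0.8580.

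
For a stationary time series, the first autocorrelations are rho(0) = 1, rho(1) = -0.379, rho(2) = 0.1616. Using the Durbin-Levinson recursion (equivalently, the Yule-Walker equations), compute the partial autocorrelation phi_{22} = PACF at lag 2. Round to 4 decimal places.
\phi_{22} = 0.0210

The PACF at lag k is phi_{kk}, the last component of the solution
to the Yule-Walker system G_k phi = r_k where
  (G_k)_{ij} = rho(|i - j|), (r_k)_i = rho(i), i,j = 1..k.
Equivalently, Durbin-Levinson gives phi_{kk} iteratively:
  phi_{11} = rho(1)
  phi_{kk} = [rho(k) - sum_{j=1..k-1} phi_{k-1,j} rho(k-j)]
            / [1 - sum_{j=1..k-1} phi_{k-1,j} rho(j)],
  phi_{k,j} = phi_{k-1,j} - phi_{kk} phi_{k-1,k-j},  j = 1..k-1.
Step k = 1:
  phi_11 = rho(1) = -0.379.
Step k = 2:
  phi_22 = [rho(2) - phi_11 rho(1)] / [1 - phi_11 rho(1)] = [0.1616 - (-0.379)(-0.379)] / [1 - (-0.379)(-0.379)]
         = 0.017959 / 0.856359 = 0.021.
Therefore phi_{22} = 0.0210.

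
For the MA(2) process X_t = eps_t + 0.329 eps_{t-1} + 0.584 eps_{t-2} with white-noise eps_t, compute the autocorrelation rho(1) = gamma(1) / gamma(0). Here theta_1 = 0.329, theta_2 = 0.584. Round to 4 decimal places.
\rho(1) = 0.3596

For an MA(q) process with theta_0 = 1, the autocovariance is
  gamma(k) = sigma^2 * sum_{i=0..q-k} theta_i * theta_{i+k},
and rho(k) = gamma(k) / gamma(0). Sigma^2 cancels.
  numerator   = (1)*(0.329) + (0.329)*(0.584) = 0.521136.
  denominator = (1)^2 + (0.329)^2 + (0.584)^2 = 1.449297.
  rho(1) = 0.521136 / 1.449297 = 0.3596.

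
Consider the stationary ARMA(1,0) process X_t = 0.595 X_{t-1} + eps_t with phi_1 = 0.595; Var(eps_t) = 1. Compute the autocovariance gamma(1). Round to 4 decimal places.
\gamma(1) = 0.9211

Multiply the model equation by X_{t-k} and take expectations. With theta_0 = psi_0 = 1 and psi_j the MA(infinity) weights, this gives
  gamma(k) - sum_i phi_i gamma(k-i) = c_k,
  c_k = sigma^2 * sum_{j=k..q} theta_j psi_{j-k}   (c_k = 0 for k > q),
using gamma(-m) = gamma(m).
Pure AR (q = 0): c_0 = sigma^2 = 1, c_k = 0 for k >= 1.
Equations for k = 0 and k = 1 (AR order 1):
  gamma(0) = phi_1 gamma(1) + c_0
  gamma(1) = phi_1 gamma(0) + c_1
Substituting the second into the first: gamma(0) (1 - phi_1^2) = c_0 + phi_1 c_1, so
  gamma(0) = c_0 / (1 - phi_1^2) = 1 / (1 - (0.595)^2) = 1 / 0.645975 = 1.548048.
  gamma(1) = phi_1 gamma(0) = (0.595)(1.548048) = 0.921088.
Therefore gamma(1) = 0.9211 (to 4 decimal places).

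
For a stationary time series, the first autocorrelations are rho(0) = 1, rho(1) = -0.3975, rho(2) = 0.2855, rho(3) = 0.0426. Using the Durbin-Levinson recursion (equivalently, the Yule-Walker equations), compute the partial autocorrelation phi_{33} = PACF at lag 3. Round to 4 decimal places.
\phi_{33} = 0.2420

The PACF at lag k is phi_{kk}, the last component of the solution
to the Yule-Walker system G_k phi = r_k where
  (G_k)_{ij} = rho(|i - j|), (r_k)_i = rho(i), i,j = 1..k.
Equivalently, Durbin-Levinson gives phi_{kk} iteratively:
  phi_{11} = rho(1)
  phi_{kk} = [rho(k) - sum_{j=1..k-1} phi_{k-1,j} rho(k-j)]
            / [1 - sum_{j=1..k-1} phi_{k-1,j} rho(j)],
  phi_{k,j} = phi_{k-1,j} - phi_{kk} phi_{k-1,k-j},  j = 1..k-1.
Step k = 1:
  phi_11 = rho(1) = -0.3975.
Step k = 2:
  phi_22 = [rho(2) - phi_11 rho(1)] / [1 - phi_11 rho(1)] = [0.2855 - (-0.3975)(-0.3975)] / [1 - (-0.3975)(-0.3975)]
         = 0.12749375 / 0.84199375 = 0.151419.
  Update: phi_21 = phi_11 - phi_22 phi_11 = -0.3975 - (0.151419)(-0.3975) = -0.337311.
Step k = 3:
  phi_33 = [rho(3) - phi_21 rho(2) - phi_22 rho(1)] / [1 - phi_21 rho(1) - phi_22 rho(2)]
    numerator   = 0.0426 - (-0.337311)(0.2855) - (0.151419)(-0.3975) = 0.19909129
    denominator = 1 - (-0.337311)(-0.3975) - (0.151419)(0.2855) = 0.82268879
  phi_33 = 0.19909129 / 0.82268879 = 0.242.
Therefore phi_{33} = 0.2420.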